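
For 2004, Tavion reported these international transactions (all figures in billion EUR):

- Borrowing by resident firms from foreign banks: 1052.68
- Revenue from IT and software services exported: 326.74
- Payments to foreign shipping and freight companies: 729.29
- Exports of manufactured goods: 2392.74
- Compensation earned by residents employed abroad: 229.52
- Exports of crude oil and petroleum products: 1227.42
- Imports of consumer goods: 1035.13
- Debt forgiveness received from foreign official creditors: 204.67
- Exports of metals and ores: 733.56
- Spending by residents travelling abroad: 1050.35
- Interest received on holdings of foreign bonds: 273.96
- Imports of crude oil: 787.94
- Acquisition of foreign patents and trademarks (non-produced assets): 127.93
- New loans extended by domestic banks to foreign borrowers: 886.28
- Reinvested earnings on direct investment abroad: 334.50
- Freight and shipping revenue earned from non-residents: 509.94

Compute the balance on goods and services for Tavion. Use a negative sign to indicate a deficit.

Goods: 1227.42 + 2392.74 + 733.56 - 1035.13 - 787.94 = 2530.65
Services: -729.29 + 509.94 + 326.74 - 1050.35 = -942.96
Trade balance = 2530.65 + (-942.96) = 1587.69
(Excluded from the trade balance — financial account: borrowing by resident firms from foreign banks 1052.68, new loans extended by domestic banks to foreign borrowers 886.28; primary income: compensation earned by residents employed abroad 229.52, interest received on holdings of foreign bonds 273.96, reinvested earnings on direct investment abroad 334.50; capital account: debt forgiveness received from foreign official creditors 204.67, acquisition of foreign patents and trademarks (non-produced assets) 127.93.)

1587.69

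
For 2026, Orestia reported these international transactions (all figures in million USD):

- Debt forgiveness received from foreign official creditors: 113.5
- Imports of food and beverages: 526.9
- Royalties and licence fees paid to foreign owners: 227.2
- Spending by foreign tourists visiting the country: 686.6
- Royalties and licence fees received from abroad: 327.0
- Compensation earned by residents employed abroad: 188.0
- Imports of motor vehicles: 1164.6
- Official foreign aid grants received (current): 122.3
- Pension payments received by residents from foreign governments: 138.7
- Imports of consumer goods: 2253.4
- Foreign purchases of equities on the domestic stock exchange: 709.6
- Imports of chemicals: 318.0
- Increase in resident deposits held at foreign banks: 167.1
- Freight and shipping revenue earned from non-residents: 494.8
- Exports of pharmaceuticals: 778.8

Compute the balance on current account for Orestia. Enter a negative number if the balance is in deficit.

Goods: -1164.6 - 318.0 + 778.8 - 526.9 - 2253.4 = -3484.1
Services: 686.6 + 494.8 + 327.0 - 227.2 = 1281.2
Primary income: 188.0
Secondary income: 122.3 + 138.7 = 261.0
Current account = (-3484.1) + 1281.2 + 188.0 + 261.0 = -1753.9
(Excluded from the current account — capital account: debt forgiveness received from foreign official creditors 113.5; financial account: foreign purchases of equities on the domestic stock exchange 709.6, increase in resident deposits held at foreign banks 167.1.)

-1753.9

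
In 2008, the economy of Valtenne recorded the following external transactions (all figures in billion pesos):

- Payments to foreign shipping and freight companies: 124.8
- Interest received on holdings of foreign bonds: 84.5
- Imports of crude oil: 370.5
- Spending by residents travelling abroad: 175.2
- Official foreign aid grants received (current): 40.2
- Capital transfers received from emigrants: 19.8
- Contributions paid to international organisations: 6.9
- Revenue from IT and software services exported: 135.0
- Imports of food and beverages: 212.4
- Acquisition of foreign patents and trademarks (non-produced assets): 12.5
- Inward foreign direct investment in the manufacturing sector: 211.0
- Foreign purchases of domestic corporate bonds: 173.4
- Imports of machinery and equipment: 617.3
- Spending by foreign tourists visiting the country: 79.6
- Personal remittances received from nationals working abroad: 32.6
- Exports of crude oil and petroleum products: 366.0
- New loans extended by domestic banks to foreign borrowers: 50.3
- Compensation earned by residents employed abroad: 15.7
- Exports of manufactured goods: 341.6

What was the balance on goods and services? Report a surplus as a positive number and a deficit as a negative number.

-578.0

Goods: -212.4 + 366.0 + 341.6 - 617.3 - 370.5 = -492.6
Services: 135.0 - 124.8 + 79.6 - 175.2 = -85.4
Trade balance = -492.6 + (-85.4) = -578.0
(Excluded from the trade balance — primary income: interest received on holdings of foreign bonds 84.5, compensation earned by residents employed abroad 15.7; secondary income: official foreign aid grants received (current) 40.2, contributions paid to international organisations 6.9, personal remittances received from nationals working abroad 32.6; capital account: capital transfers received from emigrants 19.8, acquisition of foreign patents and trademarks (non-produced assets) 12.5; financial account: inward foreign direct investment in the manufacturing sector 211.0, foreign purchases of domestic corporate bonds 173.4, new loans extended by domestic banks to foreign borrowers 50.3.)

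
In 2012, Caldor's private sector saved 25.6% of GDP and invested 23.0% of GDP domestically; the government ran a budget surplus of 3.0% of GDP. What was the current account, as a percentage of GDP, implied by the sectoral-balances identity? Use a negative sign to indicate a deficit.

5.6

By the sectoral-balances identity, CA = (S_private - I) + (T - G).
Private balance = 25.6 - 23.0 = 2.6
Government balance (T - G) = 3.0
CA = 2.6 + 3.0 = 5.6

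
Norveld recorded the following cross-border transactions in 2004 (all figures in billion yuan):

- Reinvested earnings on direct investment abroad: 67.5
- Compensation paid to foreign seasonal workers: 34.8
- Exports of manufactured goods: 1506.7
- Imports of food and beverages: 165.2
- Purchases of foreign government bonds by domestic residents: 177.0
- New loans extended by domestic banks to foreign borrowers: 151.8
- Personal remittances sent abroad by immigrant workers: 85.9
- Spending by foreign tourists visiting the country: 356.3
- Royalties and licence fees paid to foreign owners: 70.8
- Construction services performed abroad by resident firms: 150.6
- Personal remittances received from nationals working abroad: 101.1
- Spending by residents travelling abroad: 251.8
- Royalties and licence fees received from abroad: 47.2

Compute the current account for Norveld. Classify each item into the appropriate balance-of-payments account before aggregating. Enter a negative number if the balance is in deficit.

1620.9

Goods: -165.2 + 1506.7 = 1341.5
Services: 150.6 + 356.3 + 47.2 - 251.8 - 70.8 = 231.5
Primary income: 67.5 - 34.8 = 32.7
Secondary income: -85.9 + 101.1 = 15.2
Current account = 1341.5 + 231.5 + 32.7 + 15.2 = 1620.9
(Excluded from the current account — financial account: purchases of foreign government bonds by domestic residents 177.0, new loans extended by domestic banks to foreign borrowers 151.8.)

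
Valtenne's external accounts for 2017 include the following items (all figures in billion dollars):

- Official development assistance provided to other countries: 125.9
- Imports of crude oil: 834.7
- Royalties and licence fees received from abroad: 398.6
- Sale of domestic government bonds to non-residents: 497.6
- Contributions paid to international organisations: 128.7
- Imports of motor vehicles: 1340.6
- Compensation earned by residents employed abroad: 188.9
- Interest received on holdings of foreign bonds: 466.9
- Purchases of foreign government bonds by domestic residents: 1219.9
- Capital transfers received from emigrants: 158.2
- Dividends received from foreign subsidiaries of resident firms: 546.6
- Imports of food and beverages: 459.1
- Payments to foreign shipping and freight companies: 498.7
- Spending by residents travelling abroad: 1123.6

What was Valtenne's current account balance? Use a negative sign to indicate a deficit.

Goods: -1340.6 - 834.7 - 459.1 = -2634.4
Services: -498.7 - 1123.6 + 398.6 = -1223.7
Primary income: 466.9 + 188.9 + 546.6 = 1202.4
Secondary income: -125.9 - 128.7 = -254.6
Current account = (-2634.4) + (-1223.7) + 1202.4 + (-254.6) = -2910.3
(Excluded from the current account — financial account: sale of domestic government bonds to non-residents 497.6, purchases of foreign government bonds by domestic residents 1219.9; capital account: capital transfers received from emigrants 158.2.)

-2910.3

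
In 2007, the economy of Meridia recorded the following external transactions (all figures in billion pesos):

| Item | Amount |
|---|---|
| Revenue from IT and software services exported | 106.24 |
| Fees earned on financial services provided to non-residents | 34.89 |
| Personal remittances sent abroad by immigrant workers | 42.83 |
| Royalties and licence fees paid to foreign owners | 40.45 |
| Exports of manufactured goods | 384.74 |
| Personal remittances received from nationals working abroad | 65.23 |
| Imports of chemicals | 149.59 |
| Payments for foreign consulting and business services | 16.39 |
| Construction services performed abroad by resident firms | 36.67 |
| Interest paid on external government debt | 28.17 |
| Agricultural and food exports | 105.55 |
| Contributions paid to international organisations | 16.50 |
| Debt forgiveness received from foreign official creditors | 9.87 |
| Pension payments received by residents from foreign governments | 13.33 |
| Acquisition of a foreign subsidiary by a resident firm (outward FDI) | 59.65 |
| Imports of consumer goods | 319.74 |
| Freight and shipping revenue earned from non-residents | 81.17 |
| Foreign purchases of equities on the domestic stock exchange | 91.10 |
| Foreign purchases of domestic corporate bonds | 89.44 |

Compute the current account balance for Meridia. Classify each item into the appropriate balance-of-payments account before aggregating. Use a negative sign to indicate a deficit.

214.15

Goods: -149.59 + 105.55 + 384.74 - 319.74 = 20.96
Services: 81.17 - 16.39 + 36.67 + 34.89 - 40.45 + 106.24 = 202.13
Primary income: -28.17
Secondary income: -42.83 - 16.50 + 13.33 + 65.23 = 19.23
Current account = 20.96 + 202.13 + (-28.17) + 19.23 = 214.15
(Excluded from the current account — capital account: debt forgiveness received from foreign official creditors 9.87; financial account: acquisition of a foreign subsidiary by a resident firm (outward FDI) 59.65, foreign purchases of equities on the domestic stock exchange 91.10, foreign purchases of domestic corporate bonds 89.44.)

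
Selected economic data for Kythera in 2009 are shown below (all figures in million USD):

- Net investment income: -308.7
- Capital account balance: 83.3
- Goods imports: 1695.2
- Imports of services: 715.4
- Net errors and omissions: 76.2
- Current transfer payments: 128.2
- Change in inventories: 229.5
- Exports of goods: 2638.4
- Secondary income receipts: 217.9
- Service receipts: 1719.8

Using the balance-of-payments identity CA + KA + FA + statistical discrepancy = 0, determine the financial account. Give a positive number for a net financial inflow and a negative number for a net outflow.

-1888.1

Goods balance = 2638.4 - 1695.2 = 943.2
Services balance = 1719.8 - 715.4 = 1004.4
Trade balance (goods + services) = 943.2 + 1004.4 = 1947.6
Net primary income = -308.7
Net secondary income = 217.9 - 128.2 = 89.7
Current account = 1947.6 + (-308.7) + 89.7 = 1728.6
Financial account = -(1728.6 + 83.3 + 76.2) = -1888.1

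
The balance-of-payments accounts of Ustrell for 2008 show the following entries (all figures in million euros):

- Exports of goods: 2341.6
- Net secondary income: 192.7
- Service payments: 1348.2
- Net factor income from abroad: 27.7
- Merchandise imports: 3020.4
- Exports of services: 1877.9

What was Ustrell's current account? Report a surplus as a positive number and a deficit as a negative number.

71.3

Goods balance = 2341.6 - 3020.4 = -678.8
Services balance = 1877.9 - 1348.2 = 529.7
Trade balance (goods + services) = -678.8 + 529.7 = -149.1
Net primary income = 27.7
Net secondary income = 192.7
Current account = -149.1 + 27.7 + 192.7 = 71.3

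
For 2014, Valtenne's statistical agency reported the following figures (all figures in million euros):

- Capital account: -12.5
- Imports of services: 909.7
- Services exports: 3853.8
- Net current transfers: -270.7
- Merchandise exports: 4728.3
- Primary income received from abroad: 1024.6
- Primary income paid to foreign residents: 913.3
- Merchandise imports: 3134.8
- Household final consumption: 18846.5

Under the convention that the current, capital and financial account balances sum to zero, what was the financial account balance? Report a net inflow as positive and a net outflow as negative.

Goods balance = 4728.3 - 3134.8 = 1593.5
Services balance = 3853.8 - 909.7 = 2944.1
Trade balance (goods + services) = 1593.5 + 2944.1 = 4537.6
Net primary income = 1024.6 - 913.3 = 111.3
Net secondary income = -270.7
Current account = 4537.6 + 111.3 + (-270.7) = 4378.2
Financial account = -(4378.2 + (-12.5)) = -4365.7

-4365.7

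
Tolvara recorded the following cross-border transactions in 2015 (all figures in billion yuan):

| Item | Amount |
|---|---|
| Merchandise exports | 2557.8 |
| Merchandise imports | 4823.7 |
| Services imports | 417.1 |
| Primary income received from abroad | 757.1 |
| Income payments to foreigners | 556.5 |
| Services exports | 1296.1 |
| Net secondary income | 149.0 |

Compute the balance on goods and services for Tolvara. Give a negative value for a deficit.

-1386.9

Goods balance = 2557.8 - 4823.7 = -2265.9
Services balance = 1296.1 - 417.1 = 879.0
Trade balance (goods + services) = -2265.9 + 879.0 = -1386.9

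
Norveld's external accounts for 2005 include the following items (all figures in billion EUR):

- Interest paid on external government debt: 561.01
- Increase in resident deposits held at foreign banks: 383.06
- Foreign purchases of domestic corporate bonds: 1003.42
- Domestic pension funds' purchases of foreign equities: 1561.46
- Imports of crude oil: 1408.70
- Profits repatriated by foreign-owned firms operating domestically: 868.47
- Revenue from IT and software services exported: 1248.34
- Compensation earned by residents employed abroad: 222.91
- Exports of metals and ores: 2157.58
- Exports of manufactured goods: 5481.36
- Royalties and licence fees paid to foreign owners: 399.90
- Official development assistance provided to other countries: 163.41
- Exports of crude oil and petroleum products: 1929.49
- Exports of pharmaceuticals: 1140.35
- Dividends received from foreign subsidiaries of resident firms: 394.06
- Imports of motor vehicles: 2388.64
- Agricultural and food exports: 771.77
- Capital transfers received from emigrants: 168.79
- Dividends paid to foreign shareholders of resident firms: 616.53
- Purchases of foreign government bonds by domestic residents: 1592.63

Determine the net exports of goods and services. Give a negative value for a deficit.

Goods: 5481.36 - 2388.64 + 1140.35 - 1408.70 + 1929.49 + 771.77 + 2157.58 = 7683.21
Services: 1248.34 - 399.90 = 848.44
Trade balance = 7683.21 + 848.44 = 8531.65
(Excluded from the trade balance — primary income: interest paid on external government debt 561.01, profits repatriated by foreign-owned firms operating domestically 868.47, compensation earned by residents employed abroad 222.91, dividends received from foreign subsidiaries of resident firms 394.06, dividends paid to foreign shareholders of resident firms 616.53; financial account: increase in resident deposits held at foreign banks 383.06, foreign purchases of domestic corporate bonds 1003.42, domestic pension funds' purchases of foreign equities 1561.46, purchases of foreign government bonds by domestic residents 1592.63; secondary income: official development assistance provided to other countries 163.41; capital account: capital transfers received from emigrants 168.79.)

8531.65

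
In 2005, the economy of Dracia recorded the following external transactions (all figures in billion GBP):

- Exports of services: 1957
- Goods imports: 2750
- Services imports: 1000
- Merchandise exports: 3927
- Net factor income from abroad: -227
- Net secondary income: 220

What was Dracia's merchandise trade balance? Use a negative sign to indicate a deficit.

1177

Goods balance = 3927 - 2750 = 1177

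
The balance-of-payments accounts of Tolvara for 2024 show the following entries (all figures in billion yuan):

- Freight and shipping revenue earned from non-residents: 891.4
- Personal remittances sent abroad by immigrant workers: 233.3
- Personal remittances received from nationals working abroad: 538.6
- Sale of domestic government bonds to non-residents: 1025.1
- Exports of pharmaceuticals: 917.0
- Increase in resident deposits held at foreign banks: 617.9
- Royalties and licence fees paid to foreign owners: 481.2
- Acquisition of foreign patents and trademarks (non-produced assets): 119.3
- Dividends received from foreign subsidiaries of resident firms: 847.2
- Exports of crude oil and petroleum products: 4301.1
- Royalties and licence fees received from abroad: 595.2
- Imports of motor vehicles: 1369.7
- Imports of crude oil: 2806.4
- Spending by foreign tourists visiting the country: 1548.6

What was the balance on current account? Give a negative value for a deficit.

4748.5

Goods: -2806.4 - 1369.7 + 917.0 + 4301.1 = 1042.0
Services: -481.2 + 1548.6 + 891.4 + 595.2 = 2554.0
Primary income: 847.2
Secondary income: 538.6 - 233.3 = 305.3
Current account = 1042.0 + 2554.0 + 847.2 + 305.3 = 4748.5
(Excluded from the current account — financial account: sale of domestic government bonds to non-residents 1025.1, increase in resident deposits held at foreign banks 617.9; capital account: acquisition of foreign patents and trademarks (non-produced assets) 119.3.)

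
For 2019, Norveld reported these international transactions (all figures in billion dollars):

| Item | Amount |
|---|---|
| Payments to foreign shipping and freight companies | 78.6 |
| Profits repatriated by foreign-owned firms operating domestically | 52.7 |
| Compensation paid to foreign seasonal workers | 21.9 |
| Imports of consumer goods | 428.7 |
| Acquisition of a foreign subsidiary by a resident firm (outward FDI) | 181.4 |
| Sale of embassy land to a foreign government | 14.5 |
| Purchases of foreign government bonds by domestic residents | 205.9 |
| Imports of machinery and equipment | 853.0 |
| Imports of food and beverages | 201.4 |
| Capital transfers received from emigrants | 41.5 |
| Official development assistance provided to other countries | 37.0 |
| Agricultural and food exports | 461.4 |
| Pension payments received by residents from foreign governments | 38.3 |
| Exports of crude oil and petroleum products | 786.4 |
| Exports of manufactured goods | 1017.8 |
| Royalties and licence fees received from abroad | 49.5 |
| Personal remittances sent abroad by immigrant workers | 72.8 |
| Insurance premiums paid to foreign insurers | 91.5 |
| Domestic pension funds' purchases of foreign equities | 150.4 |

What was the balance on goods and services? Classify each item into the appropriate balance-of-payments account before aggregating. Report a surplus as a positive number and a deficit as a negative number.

661.9

Goods: -853.0 + 1017.8 - 201.4 + 461.4 - 428.7 + 786.4 = 782.5
Services: 49.5 - 78.6 - 91.5 = -120.6
Trade balance = 782.5 + (-120.6) = 661.9
(Excluded from the trade balance — primary income: profits repatriated by foreign-owned firms operating domestically 52.7, compensation paid to foreign seasonal workers 21.9; financial account: acquisition of a foreign subsidiary by a resident firm (outward FDI) 181.4, purchases of foreign government bonds by domestic residents 205.9, domestic pension funds' purchases of foreign equities 150.4; capital account: sale of embassy land to a foreign government 14.5, capital transfers received from emigrants 41.5; secondary income: official development assistance provided to other countries 37.0, pension payments received by residents from foreign governments 38.3, personal remittances sent abroad by immigrant workers 72.8.)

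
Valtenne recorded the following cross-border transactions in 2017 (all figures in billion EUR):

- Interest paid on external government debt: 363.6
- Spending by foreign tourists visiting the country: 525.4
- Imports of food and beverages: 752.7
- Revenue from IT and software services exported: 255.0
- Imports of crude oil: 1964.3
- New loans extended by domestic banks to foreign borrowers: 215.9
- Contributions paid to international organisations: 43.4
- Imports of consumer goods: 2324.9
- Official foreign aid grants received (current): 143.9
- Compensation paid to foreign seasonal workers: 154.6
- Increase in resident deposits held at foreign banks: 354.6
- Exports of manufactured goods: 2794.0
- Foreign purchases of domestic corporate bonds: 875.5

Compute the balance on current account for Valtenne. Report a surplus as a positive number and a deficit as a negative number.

-1885.2

Goods: -752.7 + 2794.0 - 2324.9 - 1964.3 = -2247.9
Services: 255.0 + 525.4 = 780.4
Primary income: -154.6 - 363.6 = -518.2
Secondary income: -43.4 + 143.9 = 100.5
Current account = (-2247.9) + 780.4 + (-518.2) + 100.5 = -1885.2
(Excluded from the current account — financial account: new loans extended by domestic banks to foreign borrowers 215.9, increase in resident deposits held at foreign banks 354.6, foreign purchases of domestic corporate bonds 875.5.)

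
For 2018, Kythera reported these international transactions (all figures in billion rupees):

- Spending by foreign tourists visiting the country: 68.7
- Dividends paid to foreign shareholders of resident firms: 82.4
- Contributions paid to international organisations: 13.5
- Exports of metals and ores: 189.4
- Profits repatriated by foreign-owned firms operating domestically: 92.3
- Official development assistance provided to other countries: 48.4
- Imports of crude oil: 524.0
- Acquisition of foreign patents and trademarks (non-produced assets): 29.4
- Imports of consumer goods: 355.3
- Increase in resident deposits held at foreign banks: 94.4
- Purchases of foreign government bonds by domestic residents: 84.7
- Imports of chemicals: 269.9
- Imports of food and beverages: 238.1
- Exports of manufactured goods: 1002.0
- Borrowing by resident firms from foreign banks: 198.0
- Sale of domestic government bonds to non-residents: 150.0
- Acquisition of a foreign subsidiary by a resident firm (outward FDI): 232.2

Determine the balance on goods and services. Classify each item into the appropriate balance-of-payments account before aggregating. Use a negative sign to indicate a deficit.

-127.2

Goods: 1002.0 - 238.1 - 355.3 + 189.4 - 269.9 - 524.0 = -195.9
Services: 68.7
Trade balance = -195.9 + 68.7 = -127.2
(Excluded from the trade balance — primary income: dividends paid to foreign shareholders of resident firms 82.4, profits repatriated by foreign-owned firms operating domestically 92.3; secondary income: contributions paid to international organisations 13.5, official development assistance provided to other countries 48.4; capital account: acquisition of foreign patents and trademarks (non-produced assets) 29.4; financial account: increase in resident deposits held at foreign banks 94.4, purchases of foreign government bonds by domestic residents 84.7, borrowing by resident firms from foreign banks 198.0, sale of domestic government bonds to non-residents 150.0, acquisition of a foreign subsidiary by a resident firm (outward FDI) 232.2.)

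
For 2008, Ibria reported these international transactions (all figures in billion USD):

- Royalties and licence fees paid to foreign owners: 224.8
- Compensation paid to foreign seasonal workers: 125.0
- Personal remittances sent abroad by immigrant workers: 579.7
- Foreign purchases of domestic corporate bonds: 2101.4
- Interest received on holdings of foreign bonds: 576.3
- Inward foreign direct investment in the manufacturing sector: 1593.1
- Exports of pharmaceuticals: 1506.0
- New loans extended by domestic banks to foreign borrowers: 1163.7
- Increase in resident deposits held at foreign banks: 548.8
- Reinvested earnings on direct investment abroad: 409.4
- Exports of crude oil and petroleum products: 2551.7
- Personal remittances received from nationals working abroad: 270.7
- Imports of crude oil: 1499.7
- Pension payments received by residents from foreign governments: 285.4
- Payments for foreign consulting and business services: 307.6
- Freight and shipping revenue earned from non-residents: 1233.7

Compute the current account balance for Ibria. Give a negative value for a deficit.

4096.4

Goods: 2551.7 + 1506.0 - 1499.7 = 2558.0
Services: -224.8 + 1233.7 - 307.6 = 701.3
Primary income: -125.0 + 576.3 + 409.4 = 860.7
Secondary income: 285.4 + 270.7 - 579.7 = -23.6
Current account = 2558.0 + 701.3 + 860.7 + (-23.6) = 4096.4
(Excluded from the current account — financial account: foreign purchases of domestic corporate bonds 2101.4, inward foreign direct investment in the manufacturing sector 1593.1, new loans extended by domestic banks to foreign borrowers 1163.7, increase in resident deposits held at foreign banks 548.8.)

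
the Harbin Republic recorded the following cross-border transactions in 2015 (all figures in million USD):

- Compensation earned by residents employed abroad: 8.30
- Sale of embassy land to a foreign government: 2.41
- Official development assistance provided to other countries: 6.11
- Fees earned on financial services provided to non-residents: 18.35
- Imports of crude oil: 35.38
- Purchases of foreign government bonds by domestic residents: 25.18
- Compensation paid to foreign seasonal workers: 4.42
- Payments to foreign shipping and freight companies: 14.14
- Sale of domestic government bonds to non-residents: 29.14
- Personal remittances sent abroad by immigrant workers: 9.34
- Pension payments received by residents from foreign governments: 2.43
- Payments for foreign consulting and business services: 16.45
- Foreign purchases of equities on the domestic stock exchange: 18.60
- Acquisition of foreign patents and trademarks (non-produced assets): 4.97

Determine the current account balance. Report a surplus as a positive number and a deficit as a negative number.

-56.76

Goods: -35.38
Services: -16.45 - 14.14 + 18.35 = -12.24
Primary income: 8.30 - 4.42 = 3.88
Secondary income: 2.43 - 6.11 - 9.34 = -13.02
Current account = (-35.38) + (-12.24) + 3.88 + (-13.02) = -56.76
(Excluded from the current account — capital account: sale of embassy land to a foreign government 2.41, acquisition of foreign patents and trademarks (non-produced assets) 4.97; financial account: purchases of foreign government bonds by domestic residents 25.18, sale of domestic government bonds to non-residents 29.14, foreign purchases of equities on the domestic stock exchange 18.60.)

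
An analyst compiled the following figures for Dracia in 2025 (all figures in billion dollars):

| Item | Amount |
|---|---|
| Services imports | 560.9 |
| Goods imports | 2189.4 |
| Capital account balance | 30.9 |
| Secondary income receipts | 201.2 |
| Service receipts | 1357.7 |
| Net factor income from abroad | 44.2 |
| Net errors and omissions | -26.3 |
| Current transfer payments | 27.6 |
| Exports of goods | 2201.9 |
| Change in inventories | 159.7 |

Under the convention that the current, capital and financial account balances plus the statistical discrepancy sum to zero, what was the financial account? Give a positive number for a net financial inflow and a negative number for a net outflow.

-1031.7

Goods balance = 2201.9 - 2189.4 = 12.5
Services balance = 1357.7 - 560.9 = 796.8
Trade balance (goods + services) = 12.5 + 796.8 = 809.3
Net primary income = 44.2
Net secondary income = 201.2 - 27.6 = 173.6
Current account = 809.3 + 44.2 + 173.6 = 1027.1
Financial account = -(1027.1 + 30.9 + (-26.3)) = -1031.7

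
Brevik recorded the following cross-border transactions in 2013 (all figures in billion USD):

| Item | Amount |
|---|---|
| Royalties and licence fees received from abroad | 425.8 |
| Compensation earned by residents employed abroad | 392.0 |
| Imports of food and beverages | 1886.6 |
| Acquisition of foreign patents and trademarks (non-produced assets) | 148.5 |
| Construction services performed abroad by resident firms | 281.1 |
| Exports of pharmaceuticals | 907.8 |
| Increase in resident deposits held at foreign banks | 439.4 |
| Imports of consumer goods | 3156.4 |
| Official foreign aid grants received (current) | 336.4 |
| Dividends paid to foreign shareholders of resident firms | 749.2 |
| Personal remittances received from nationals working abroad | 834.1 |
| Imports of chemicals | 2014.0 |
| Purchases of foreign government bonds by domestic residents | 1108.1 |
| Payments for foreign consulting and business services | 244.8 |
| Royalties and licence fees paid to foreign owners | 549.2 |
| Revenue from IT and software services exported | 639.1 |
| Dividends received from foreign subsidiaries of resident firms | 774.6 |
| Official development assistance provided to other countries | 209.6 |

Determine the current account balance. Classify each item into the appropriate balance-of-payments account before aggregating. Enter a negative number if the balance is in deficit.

Goods: -1886.6 - 2014.0 + 907.8 - 3156.4 = -6149.2
Services: 281.1 + 639.1 - 244.8 + 425.8 - 549.2 = 552.0
Primary income: 774.6 + 392.0 - 749.2 = 417.4
Secondary income: 336.4 + 834.1 - 209.6 = 960.9
Current account = (-6149.2) + 552.0 + 417.4 + 960.9 = -4218.9
(Excluded from the current account — capital account: acquisition of foreign patents and trademarks (non-produced assets) 148.5; financial account: increase in resident deposits held at foreign banks 439.4, purchases of foreign government bonds by domestic residents 1108.1.)

-4218.9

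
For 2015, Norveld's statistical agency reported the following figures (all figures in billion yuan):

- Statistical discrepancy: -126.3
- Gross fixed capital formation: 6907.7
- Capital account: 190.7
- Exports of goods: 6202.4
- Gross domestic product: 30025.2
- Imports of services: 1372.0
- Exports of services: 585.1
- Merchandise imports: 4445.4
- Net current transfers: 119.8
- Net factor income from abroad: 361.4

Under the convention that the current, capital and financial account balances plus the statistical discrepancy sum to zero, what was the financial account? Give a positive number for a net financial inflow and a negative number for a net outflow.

Goods balance = 6202.4 - 4445.4 = 1757.0
Services balance = 585.1 - 1372.0 = -786.9
Trade balance (goods + services) = 1757.0 + (-786.9) = 970.1
Net primary income = 361.4
Net secondary income = 119.8
Current account = 970.1 + 361.4 + 119.8 = 1451.3
Financial account = -(1451.3 + 190.7 + (-126.3)) = -1515.7

-1515.7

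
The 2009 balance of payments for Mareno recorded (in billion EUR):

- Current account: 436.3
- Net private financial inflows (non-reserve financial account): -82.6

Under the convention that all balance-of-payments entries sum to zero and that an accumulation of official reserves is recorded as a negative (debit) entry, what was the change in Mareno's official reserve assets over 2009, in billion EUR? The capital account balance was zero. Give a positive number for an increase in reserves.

Official reserve transactions balance = -(436.3 + (-82.6)) = -353.7
An accumulation of reserves is recorded as a debit (negative entry), so the change in the stock of reserves is the negative of that balance.
Change in official reserves = -(-353.7) = 353.7

353.7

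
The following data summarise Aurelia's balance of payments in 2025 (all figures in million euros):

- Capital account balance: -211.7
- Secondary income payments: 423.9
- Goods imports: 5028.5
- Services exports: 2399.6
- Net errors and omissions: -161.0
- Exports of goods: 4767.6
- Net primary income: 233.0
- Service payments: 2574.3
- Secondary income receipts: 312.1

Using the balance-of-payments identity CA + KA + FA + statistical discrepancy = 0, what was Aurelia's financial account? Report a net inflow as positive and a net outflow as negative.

687.1

Goods balance = 4767.6 - 5028.5 = -260.9
Services balance = 2399.6 - 2574.3 = -174.7
Trade balance (goods + services) = -260.9 + (-174.7) = -435.6
Net primary income = 233.0
Net secondary income = 312.1 - 423.9 = -111.8
Current account = -435.6 + 233.0 + (-111.8) = -314.4
Financial account = -(-314.4 + (-211.7) + (-161.0)) = 687.1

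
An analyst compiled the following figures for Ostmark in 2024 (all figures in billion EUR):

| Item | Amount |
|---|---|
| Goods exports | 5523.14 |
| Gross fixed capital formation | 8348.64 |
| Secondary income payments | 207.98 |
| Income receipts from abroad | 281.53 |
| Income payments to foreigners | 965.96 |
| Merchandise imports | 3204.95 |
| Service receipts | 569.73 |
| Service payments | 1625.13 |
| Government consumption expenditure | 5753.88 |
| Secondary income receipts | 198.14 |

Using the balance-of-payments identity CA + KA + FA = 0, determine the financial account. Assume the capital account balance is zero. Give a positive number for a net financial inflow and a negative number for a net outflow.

Goods balance = 5523.14 - 3204.95 = 2318.19
Services balance = 569.73 - 1625.13 = -1055.40
Trade balance (goods + services) = 2318.19 + (-1055.40) = 1262.79
Net primary income = 281.53 - 965.96 = -684.43
Net secondary income = 198.14 - 207.98 = -9.84
Current account = 1262.79 + (-684.43) + (-9.84) = 568.52
Financial account = -(568.52) = -568.52

-568.52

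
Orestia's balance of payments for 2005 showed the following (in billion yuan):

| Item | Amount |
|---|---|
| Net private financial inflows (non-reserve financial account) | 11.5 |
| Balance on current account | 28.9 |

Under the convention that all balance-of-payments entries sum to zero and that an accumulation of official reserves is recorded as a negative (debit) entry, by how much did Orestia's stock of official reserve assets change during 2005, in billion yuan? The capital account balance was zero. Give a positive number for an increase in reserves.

Official reserve transactions balance = -(28.9 + 11.5) = -40.4
An accumulation of reserves is recorded as a debit (negative entry), so the change in the stock of reserves is the negative of that balance.
Change in official reserves = -(-40.4) = 40.4

40.4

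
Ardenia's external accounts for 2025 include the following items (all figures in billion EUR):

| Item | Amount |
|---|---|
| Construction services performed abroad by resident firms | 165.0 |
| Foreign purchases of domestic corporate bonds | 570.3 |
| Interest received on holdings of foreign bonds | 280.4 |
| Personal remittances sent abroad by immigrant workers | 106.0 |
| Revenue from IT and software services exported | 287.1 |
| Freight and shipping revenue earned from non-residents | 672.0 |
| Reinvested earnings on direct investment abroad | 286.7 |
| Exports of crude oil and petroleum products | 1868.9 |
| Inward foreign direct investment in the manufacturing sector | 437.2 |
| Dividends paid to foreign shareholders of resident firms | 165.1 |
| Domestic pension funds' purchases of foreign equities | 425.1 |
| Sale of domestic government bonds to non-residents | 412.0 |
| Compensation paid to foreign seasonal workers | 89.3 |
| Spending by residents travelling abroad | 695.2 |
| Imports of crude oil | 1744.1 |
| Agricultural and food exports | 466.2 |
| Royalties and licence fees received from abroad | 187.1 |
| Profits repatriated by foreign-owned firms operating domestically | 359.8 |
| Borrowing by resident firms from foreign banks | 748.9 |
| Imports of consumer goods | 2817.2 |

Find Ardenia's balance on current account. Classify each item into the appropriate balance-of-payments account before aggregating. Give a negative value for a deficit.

-1763.3

Goods: 1868.9 - 1744.1 + 466.2 - 2817.2 = -2226.2
Services: 187.1 + 287.1 + 672.0 + 165.0 - 695.2 = 616.0
Primary income: -89.3 + 286.7 - 165.1 + 280.4 - 359.8 = -47.1
Secondary income: -106.0
Current account = (-2226.2) + 616.0 + (-47.1) + (-106.0) = -1763.3
(Excluded from the current account — financial account: foreign purchases of domestic corporate bonds 570.3, inward foreign direct investment in the manufacturing sector 437.2, domestic pension funds' purchases of foreign equities 425.1, sale of domestic government bonds to non-residents 412.0, borrowing by resident firms from foreign banks 748.9.)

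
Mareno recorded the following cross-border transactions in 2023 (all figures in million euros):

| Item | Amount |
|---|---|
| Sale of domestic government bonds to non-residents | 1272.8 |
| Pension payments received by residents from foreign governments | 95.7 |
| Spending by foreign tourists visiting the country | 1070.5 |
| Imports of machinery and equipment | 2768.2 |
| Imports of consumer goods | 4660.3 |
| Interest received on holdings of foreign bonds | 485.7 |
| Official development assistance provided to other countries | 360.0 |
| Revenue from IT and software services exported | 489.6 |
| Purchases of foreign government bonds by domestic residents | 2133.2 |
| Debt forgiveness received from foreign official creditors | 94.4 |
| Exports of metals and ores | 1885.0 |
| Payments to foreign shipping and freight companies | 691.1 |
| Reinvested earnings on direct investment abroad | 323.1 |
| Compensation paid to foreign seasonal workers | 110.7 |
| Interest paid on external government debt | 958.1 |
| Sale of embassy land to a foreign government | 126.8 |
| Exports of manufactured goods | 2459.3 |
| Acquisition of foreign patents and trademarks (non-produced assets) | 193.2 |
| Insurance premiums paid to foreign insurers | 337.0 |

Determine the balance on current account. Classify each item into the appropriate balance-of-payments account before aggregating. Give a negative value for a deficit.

-3076.5

Goods: 1885.0 - 2768.2 + 2459.3 - 4660.3 = -3084.2
Services: 1070.5 - 691.1 - 337.0 + 489.6 = 532.0
Primary income: -958.1 + 323.1 + 485.7 - 110.7 = -260.0
Secondary income: 95.7 - 360.0 = -264.3
Current account = (-3084.2) + 532.0 + (-260.0) + (-264.3) = -3076.5
(Excluded from the current account — financial account: sale of domestic government bonds to non-residents 1272.8, purchases of foreign government bonds by domestic residents 2133.2; capital account: debt forgiveness received from foreign official creditors 94.4, sale of embassy land to a foreign government 126.8, acquisition of foreign patents and trademarks (non-produced assets) 193.2.)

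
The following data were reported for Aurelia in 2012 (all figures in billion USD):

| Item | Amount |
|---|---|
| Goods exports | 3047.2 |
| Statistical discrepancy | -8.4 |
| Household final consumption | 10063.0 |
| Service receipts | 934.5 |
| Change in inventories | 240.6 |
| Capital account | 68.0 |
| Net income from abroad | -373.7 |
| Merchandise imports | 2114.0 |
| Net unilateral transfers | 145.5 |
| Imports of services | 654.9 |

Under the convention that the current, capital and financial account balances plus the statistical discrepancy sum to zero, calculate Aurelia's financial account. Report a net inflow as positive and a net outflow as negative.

Goods balance = 3047.2 - 2114.0 = 933.2
Services balance = 934.5 - 654.9 = 279.6
Trade balance (goods + services) = 933.2 + 279.6 = 1212.8
Net primary income = -373.7
Net secondary income = 145.5
Current account = 1212.8 + (-373.7) + 145.5 = 984.6
Financial account = -(984.6 + 68.0 + (-8.4)) = -1044.2

-1044.2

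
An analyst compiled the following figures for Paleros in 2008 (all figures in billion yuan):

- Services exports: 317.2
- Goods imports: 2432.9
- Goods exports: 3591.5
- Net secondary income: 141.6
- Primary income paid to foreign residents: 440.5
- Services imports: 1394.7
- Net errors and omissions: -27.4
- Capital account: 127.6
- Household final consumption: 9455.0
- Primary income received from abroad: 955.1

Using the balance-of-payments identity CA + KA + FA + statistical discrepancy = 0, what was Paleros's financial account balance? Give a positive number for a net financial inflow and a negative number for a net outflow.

Goods balance = 3591.5 - 2432.9 = 1158.6
Services balance = 317.2 - 1394.7 = -1077.5
Trade balance (goods + services) = 1158.6 + (-1077.5) = 81.1
Net primary income = 955.1 - 440.5 = 514.6
Net secondary income = 141.6
Current account = 81.1 + 514.6 + 141.6 = 737.3
Financial account = -(737.3 + 127.6 + (-27.4)) = -837.5

-837.5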